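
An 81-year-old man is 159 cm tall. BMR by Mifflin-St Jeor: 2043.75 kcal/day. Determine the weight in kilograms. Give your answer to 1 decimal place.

145.0 kg

2043.75 = 10·W + 6.25(159) − 5(81) + 5
10·W = 2043.75 − 593.75 = 1450, so W = 145 kg.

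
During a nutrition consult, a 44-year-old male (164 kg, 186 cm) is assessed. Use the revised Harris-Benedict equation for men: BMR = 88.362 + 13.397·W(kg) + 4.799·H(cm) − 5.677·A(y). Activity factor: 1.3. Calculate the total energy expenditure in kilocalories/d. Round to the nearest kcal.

Harris-Benedict: BMR = 88.362 + 13.397(164) + 4.799(186) − 5.677(44) = 2928.296 kcal/day.
TEE = BMR × activity factor = 2928.296 × 1.3 = 3806.7848 kcal/day.

3807 kilocalories/d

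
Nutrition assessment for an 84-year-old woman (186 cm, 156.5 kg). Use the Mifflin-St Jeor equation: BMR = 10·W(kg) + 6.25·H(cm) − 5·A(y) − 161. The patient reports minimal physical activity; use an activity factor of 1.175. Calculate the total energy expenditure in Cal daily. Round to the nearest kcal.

2522 Cal daily

Mifflin-St Jeor (female): BMR = 10(156.5) + 6.25(186) − 5(84) − 161 = 1565 + 1162.5 − 420 − 161 = 2146.5 kcal/day.
TEE = BMR × activity factor = 2146.5 × 1.175 = 2522.1375 kcal/day.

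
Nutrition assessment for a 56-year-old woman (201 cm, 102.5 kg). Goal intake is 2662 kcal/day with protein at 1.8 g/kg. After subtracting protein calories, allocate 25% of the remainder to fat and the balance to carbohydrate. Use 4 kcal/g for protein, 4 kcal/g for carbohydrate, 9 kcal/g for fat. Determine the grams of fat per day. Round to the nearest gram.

53 g/day

Protein = 1.8 × 102.5 = 184.5 g → 184.5 × 4 = 738 kcal.
Non-protein calories = 2662 − 738 = 1924 kcal.
Fat: 25% × 1924 = 481 kcal; carbohydrate: 1443 kcal.
Fat: 481 kcal ÷ 9 kcal/g = 53.4444 g.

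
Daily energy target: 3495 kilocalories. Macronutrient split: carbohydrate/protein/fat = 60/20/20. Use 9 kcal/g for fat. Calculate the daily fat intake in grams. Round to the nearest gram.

Fat energy = 20% × 3495 = 699 kcal.
At 9 kcal/g: 699 ÷ 9 = 77.6667 g.

78 g/day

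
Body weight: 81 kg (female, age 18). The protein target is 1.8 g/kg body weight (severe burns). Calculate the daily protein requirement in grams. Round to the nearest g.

146 g/day

Protein = 1.8 g/kg × 81 kg = 145.8 g/day.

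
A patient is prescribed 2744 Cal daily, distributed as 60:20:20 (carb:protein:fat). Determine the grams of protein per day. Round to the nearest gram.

Protein energy = 20% × 2744 = 548.8 kcal.
At 4 kcal/g: 548.8 ÷ 4 = 137.2 g.

137 g/day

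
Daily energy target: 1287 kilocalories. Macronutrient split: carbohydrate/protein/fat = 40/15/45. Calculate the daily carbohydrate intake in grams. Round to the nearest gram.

129 g/day

Carbohydrate energy = 40% × 1287 = 514.8 kcal.
At 4 kcal/g: 514.8 ÷ 4 = 128.7 g.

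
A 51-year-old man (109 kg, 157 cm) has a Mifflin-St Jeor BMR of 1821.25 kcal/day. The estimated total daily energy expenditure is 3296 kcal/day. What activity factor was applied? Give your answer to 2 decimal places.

1.81

Activity factor = TEE ÷ BMR = 3296 ÷ 1821.25 = 1.81.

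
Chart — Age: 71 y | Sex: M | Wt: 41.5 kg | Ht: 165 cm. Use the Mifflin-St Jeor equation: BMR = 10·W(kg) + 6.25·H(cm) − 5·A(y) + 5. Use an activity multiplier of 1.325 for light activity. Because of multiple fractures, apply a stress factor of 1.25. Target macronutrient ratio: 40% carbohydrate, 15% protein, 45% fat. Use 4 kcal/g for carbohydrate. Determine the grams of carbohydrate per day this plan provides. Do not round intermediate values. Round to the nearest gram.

182 g/day

Mifflin-St Jeor (male): BMR = 10(41.5) + 6.25(165) − 5(71) + 5 = 415 + 1031.25 − 355 + 5 = 1096.25 kcal/day.
TEE = 1096.25 × 1.325 = 1452.5313 kcal/day.
With stress factor 1.25: 1452.5313 × 1.25 = 1815.6641 kcal/day.
Carbohydrate energy = 40% × 1815.6641 = 726.2656 kcal.
Carbohydrate = 726.2656 ÷ 4 kcal/g = 181.5664 g.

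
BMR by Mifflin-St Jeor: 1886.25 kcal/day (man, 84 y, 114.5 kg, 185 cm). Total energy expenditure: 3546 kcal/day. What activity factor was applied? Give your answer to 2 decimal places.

1.88

Activity factor = TEE ÷ BMR = 3546 ÷ 1886.25 = 1.88.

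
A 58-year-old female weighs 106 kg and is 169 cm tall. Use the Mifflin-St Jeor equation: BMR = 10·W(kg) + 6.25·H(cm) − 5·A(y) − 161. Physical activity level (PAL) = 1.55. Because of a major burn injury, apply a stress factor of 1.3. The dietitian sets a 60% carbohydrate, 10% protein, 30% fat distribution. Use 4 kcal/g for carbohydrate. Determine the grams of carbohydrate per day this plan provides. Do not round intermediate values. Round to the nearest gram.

503 g/day

Mifflin-St Jeor (female): BMR = 10(106) + 6.25(169) − 5(58) − 161 = 1060 + 1056.25 − 290 − 161 = 1665.25 kcal/day.
TEE = 1665.25 × 1.55 = 2581.1375 kcal/day.
With stress factor 1.3: 2581.1375 × 1.3 = 3355.4788 kcal/day.
Carbohydrate energy = 60% × 3355.4788 = 2013.2873 kcal.
Carbohydrate = 2013.2873 ÷ 4 kcal/g = 503.3218 g.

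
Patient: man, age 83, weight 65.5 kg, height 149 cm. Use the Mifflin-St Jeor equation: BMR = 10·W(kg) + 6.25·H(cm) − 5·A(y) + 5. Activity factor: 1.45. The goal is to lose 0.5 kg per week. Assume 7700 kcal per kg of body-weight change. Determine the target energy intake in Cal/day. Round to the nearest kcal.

Mifflin-St Jeor (male): BMR = 10(65.5) + 6.25(149) − 5(83) + 5 = 655 + 931.25 − 415 + 5 = 1176.25 kcal/day.
TEE = 1176.25 × 1.45 = 1705.5625 kcal/day.
Required daily deficit = 0.5 × 7700 ÷ 7 = 550 kcal/day.
Target intake = 1705.5625 − 550 = 1155.5625 kcal/day.

1156 Cal/day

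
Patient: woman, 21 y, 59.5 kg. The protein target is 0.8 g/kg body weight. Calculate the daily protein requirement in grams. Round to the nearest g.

48 g/day

Protein = 0.8 g/kg × 59.5 kg = 47.6 g/day.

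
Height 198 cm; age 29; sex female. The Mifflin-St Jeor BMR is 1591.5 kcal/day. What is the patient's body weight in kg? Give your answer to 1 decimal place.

1591.5 = 10·W + 6.25(198) − 5(29) − 161
10·W = 1591.5 − 931.5 = 660, so W = 66 kg.

66.0 kg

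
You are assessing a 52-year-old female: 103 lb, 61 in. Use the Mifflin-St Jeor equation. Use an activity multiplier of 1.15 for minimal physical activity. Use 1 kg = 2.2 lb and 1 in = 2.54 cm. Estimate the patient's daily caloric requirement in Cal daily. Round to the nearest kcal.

1168 Cal daily

Convert to metric: weight = 103 ÷ 2.2 = 46.8182 kg; height = 61 × 2.54 = 154.94 cm.
Mifflin-St Jeor (female): BMR = 10(46.8182) + 6.25(154.94) − 5(52) − 161 = 468.1818 + 968.375 − 260 − 161 = 1015.5568 kcal/day.
TEE = BMR × activity factor = 1015.5568 × 1.15 = 1167.8903 kcal/day.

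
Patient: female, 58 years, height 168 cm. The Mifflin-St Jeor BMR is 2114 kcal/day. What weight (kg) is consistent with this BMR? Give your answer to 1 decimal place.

151.5 kg

2114 = 10·W + 6.25(168) − 5(58) − 161
10·W = 2114 − 599 = 1515, so W = 151.5 kg.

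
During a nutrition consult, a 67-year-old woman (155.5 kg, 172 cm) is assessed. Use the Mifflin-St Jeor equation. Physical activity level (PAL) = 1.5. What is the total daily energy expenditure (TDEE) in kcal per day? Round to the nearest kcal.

Mifflin-St Jeor (female): BMR = 10(155.5) + 6.25(172) − 5(67) − 161 = 1555 + 1075 − 335 − 161 = 2134 kcal/day.
TEE = BMR × activity factor = 2134 × 1.5 = 3201 kcal/day.

3201 kcal per day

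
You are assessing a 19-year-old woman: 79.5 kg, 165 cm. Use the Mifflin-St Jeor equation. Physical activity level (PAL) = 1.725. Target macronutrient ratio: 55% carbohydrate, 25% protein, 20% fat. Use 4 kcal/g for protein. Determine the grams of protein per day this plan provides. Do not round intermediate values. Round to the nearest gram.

169 g/day

Mifflin-St Jeor (female): BMR = 10(79.5) + 6.25(165) − 5(19) − 161 = 795 + 1031.25 − 95 − 161 = 1570.25 kcal/day.
TEE = 1570.25 × 1.725 = 2708.6813 kcal/day.
Protein energy = 25% × 2708.6813 = 677.1703 kcal.
Protein = 677.1703 ÷ 4 kcal/g = 169.2926 g.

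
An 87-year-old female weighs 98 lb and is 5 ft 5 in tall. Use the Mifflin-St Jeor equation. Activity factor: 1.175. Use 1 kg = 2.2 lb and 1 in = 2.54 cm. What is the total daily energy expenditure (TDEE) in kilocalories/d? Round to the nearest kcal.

1036 kilocalories/d

Convert to metric: weight = 98 ÷ 2.2 = 44.5455 kg; height = (5×12 + 5) × 2.54 = 65 × 2.54 = 165.1 cm.
Mifflin-St Jeor (female): BMR = 10(44.5455) + 6.25(165.1) − 5(87) − 161 = 445.4545 + 1031.875 − 435 − 161 = 881.3295 kcal/day.
TEE = BMR × activity factor = 881.3295 × 1.175 = 1035.5622 kcal/day.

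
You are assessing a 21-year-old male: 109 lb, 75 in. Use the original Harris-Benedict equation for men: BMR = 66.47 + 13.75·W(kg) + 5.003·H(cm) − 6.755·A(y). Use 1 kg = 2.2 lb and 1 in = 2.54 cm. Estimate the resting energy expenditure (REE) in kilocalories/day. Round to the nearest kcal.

Convert to metric: weight = 109 ÷ 2.2 = 49.5455 kg; height = 75 × 2.54 = 190.5 cm.
Harris-Benedict: BMR = 66.47 + 13.75(49.5455) + 5.003(190.5) − 6.755(21) = 1558.9365 kcal/day.

1559 kilocalories/day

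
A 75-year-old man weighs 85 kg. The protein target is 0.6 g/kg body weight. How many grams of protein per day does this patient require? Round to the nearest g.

Protein = 0.6 g/kg × 85 kg = 51 g/day.

51 g/day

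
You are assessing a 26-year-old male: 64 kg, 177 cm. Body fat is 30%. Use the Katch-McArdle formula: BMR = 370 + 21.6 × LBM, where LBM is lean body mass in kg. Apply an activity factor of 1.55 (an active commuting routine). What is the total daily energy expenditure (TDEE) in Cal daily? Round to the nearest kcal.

2073 Cal daily

LBM = 64 × (1 − 0.3) = 44.8 kg. Katch-McArdle: BMR = 370 + 21.6 × 44.8 = 1337.68 kcal/day.
TEE = BMR × activity factor = 1337.68 × 1.55 = 2073.404 kcal/day.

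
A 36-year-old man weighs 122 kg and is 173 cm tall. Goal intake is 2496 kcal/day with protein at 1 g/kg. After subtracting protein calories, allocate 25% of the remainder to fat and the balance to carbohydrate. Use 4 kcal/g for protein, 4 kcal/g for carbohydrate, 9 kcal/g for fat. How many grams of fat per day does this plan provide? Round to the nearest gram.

Protein = 1 × 122 = 122 g → 122 × 4 = 488 kcal.
Non-protein calories = 2496 − 488 = 2008 kcal.
Fat: 25% × 2008 = 502 kcal; carbohydrate: 1506 kcal.
Fat: 502 kcal ÷ 9 kcal/g = 55.7778 g.

56 g/day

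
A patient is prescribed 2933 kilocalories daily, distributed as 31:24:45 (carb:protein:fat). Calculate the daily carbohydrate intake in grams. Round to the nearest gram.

227 g/day

Carbohydrate energy = 31% × 2933 = 909.23 kcal.
At 4 kcal/g: 909.23 ÷ 4 = 227.3075 g.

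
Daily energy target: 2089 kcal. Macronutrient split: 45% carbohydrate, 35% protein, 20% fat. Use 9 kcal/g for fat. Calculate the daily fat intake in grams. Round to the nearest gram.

Fat energy = 20% × 2089 = 417.8 kcal.
At 9 kcal/g: 417.8 ÷ 9 = 46.4222 g.

46 g/day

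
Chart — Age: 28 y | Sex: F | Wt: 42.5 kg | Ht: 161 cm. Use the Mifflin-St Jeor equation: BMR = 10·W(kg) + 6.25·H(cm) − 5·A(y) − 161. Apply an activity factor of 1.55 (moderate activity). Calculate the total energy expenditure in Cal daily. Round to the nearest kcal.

Mifflin-St Jeor (female): BMR = 10(42.5) + 6.25(161) − 5(28) − 161 = 425 + 1006.25 − 140 − 161 = 1130.25 kcal/day.
TEE = BMR × activity factor = 1130.25 × 1.55 = 1751.8875 kcal/day.

1752 Cal daily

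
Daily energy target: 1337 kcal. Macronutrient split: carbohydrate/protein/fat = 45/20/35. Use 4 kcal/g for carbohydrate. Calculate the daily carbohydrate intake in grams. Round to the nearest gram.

150 g/day

Carbohydrate energy = 45% × 1337 = 601.65 kcal.
At 4 kcal/g: 601.65 ÷ 4 = 150.4125 g.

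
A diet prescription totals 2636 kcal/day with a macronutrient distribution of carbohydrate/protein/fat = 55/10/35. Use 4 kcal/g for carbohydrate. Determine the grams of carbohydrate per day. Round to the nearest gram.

362 g/day

Carbohydrate energy = 55% × 2636 = 1449.8 kcal.
At 4 kcal/g: 1449.8 ÷ 4 = 362.45 g.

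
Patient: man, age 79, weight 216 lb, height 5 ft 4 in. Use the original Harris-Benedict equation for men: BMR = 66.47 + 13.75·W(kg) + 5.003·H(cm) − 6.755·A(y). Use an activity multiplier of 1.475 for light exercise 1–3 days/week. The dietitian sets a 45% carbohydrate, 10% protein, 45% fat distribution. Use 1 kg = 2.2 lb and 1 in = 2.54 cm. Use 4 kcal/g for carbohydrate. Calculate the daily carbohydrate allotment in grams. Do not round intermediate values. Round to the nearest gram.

281 g/day

Convert to metric: weight = 216 ÷ 2.2 = 98.1818 kg; height = (5×12 + 4) × 2.54 = 64 × 2.54 = 162.56 cm.
Harris-Benedict: BMR = 66.47 + 13.75(98.1818) + 5.003(162.56) − 6.755(79) = 1696.1127 kcal/day.
TEE = 1696.1127 × 1.475 = 2501.7662 kcal/day.
Carbohydrate energy = 45% × 2501.7662 = 1125.7948 kcal.
Carbohydrate = 1125.7948 ÷ 4 kcal/g = 281.4487 g.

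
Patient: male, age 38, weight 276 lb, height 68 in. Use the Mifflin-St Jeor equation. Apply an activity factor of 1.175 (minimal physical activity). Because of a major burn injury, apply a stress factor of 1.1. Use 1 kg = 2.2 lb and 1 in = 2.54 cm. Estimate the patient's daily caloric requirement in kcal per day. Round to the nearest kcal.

2778 kcal per day

Convert to metric: weight = 276 ÷ 2.2 = 125.4545 kg; height = 68 × 2.54 = 172.72 cm.
Mifflin-St Jeor (male): BMR = 10(125.4545) + 6.25(172.72) − 5(38) + 5 = 1254.5455 + 1079.5 − 190 + 5 = 2149.0455 kcal/day.
TEE = BMR × activity factor = 2149.0455 × 1.175 = 2525.1284 kcal/day.
Apply stress factor: 2525.1284 × 1.1 = 2777.6413 kcal/day.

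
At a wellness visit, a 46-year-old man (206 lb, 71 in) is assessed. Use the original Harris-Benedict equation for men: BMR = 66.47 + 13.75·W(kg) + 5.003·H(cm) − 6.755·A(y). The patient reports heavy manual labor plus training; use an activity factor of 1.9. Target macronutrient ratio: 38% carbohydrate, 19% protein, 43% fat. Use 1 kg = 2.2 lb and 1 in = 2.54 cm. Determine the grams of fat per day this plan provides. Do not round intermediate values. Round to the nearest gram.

177 g/day

Convert to metric: weight = 206 ÷ 2.2 = 93.6364 kg; height = 71 × 2.54 = 180.34 cm.
Harris-Benedict: BMR = 66.47 + 13.75(93.6364) + 5.003(180.34) − 6.755(46) = 1945.481 kcal/day.
TEE = 1945.481 × 1.9 = 3696.4139 kcal/day.
Fat energy = 43% × 3696.4139 = 1589.458 kcal.
Fat = 1589.458 ÷ 9 kcal/g = 176.6064 g.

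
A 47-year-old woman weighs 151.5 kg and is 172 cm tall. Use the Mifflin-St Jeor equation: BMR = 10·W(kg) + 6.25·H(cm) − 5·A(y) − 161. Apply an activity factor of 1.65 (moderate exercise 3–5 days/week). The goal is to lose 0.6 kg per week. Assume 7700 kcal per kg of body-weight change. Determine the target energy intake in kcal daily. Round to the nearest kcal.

Mifflin-St Jeor (female): BMR = 10(151.5) + 6.25(172) − 5(47) − 161 = 1515 + 1075 − 235 − 161 = 2194 kcal/day.
TEE = 2194 × 1.65 = 3620.1 kcal/day.
Required daily deficit = 0.6 × 7700 ÷ 7 = 660 kcal/day.
Target intake = 3620.1 − 660 = 2960.1 kcal/day.

2960 kcal daily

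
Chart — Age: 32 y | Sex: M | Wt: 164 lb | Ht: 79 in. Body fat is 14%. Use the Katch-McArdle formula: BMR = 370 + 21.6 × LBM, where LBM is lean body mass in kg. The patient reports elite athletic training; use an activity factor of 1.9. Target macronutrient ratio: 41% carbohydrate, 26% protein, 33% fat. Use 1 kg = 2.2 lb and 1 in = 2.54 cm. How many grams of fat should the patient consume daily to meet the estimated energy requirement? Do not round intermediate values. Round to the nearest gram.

Convert to metric: weight = 164 ÷ 2.2 = 74.5455 kg; height = 79 × 2.54 = 200.66 cm.
LBM = 74.5455 × (1 − 0.14) = 64.1091 kg. Katch-McArdle: BMR = 370 + 21.6 × 64.1091 = 1754.7564 kcal/day.
TEE = 1754.7564 × 1.9 = 3334.0371 kcal/day.
Fat energy = 33% × 3334.0371 = 1100.2322 kcal.
Fat = 1100.2322 ÷ 9 kcal/g = 122.248 g.

122 g/day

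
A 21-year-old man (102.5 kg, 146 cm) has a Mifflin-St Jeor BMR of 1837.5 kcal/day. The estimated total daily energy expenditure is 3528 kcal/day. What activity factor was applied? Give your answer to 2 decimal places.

1.92

Activity factor = TEE ÷ BMR = 3528 ÷ 1837.5 = 1.92.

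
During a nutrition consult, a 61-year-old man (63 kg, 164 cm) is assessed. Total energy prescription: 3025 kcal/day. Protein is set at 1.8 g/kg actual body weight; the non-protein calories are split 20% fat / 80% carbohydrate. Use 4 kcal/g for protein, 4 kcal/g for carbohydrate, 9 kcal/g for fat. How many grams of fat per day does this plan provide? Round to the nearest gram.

57 g/day

Protein = 1.8 × 63 = 113.4 g → 113.4 × 4 = 453.6 kcal.
Non-protein calories = 3025 − 453.6 = 2571.4 kcal.
Fat: 20% × 2571.4 = 514.28 kcal; carbohydrate: 2057.12 kcal.
Fat: 514.28 kcal ÷ 9 kcal/g = 57.1422 g.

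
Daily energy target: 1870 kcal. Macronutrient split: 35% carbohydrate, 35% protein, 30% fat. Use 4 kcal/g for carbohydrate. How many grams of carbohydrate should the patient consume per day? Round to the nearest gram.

Carbohydrate energy = 35% × 1870 = 654.5 kcal.
At 4 kcal/g: 654.5 ÷ 4 = 163.625 g.

164 g/day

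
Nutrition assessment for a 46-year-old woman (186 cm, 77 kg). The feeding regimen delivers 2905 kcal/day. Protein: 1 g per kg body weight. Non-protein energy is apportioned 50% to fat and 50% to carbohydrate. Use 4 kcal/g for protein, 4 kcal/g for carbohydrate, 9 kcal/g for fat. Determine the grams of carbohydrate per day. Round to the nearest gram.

325 g/day

Protein = 1 × 77 = 77 g → 77 × 4 = 308 kcal.
Non-protein calories = 2905 − 308 = 2597 kcal.
Fat: 50% × 2597 = 1298.5 kcal; carbohydrate: 1298.5 kcal.
Carbohydrate: 1298.5 kcal ÷ 4 kcal/g = 324.625 g.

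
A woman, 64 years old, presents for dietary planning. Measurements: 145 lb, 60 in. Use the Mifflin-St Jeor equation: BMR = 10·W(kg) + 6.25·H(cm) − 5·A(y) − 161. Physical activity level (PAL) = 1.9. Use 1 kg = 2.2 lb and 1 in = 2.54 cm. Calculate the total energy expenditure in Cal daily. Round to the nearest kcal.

2148 Cal daily

Convert to metric: weight = 145 ÷ 2.2 = 65.9091 kg; height = 60 × 2.54 = 152.4 cm.
Mifflin-St Jeor (female): BMR = 10(65.9091) + 6.25(152.4) − 5(64) − 161 = 659.0909 + 952.5 − 320 − 161 = 1130.5909 kcal/day.
TEE = BMR × activity factor = 1130.5909 × 1.9 = 2148.1227 kcal/day.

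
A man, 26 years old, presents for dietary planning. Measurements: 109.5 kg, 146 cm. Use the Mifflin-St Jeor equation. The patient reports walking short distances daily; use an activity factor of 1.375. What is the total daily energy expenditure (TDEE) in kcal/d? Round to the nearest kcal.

Mifflin-St Jeor (male): BMR = 10(109.5) + 6.25(146) − 5(26) + 5 = 1095 + 912.5 − 130 + 5 = 1882.5 kcal/day.
TEE = BMR × activity factor = 1882.5 × 1.375 = 2588.4375 kcal/day.

2588 kcal/d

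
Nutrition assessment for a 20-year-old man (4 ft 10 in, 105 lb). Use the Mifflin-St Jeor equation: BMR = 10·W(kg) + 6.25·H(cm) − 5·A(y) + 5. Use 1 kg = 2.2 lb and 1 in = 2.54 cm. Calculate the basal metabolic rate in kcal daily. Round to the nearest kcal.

Convert to metric: weight = 105 ÷ 2.2 = 47.7273 kg; height = (4×12 + 10) × 2.54 = 58 × 2.54 = 147.32 cm.
Mifflin-St Jeor (male): BMR = 10(47.7273) + 6.25(147.32) − 5(20) + 5 = 477.2727 + 920.75 − 100 + 5 = 1303.0227 kcal/day.

1303 kcal daily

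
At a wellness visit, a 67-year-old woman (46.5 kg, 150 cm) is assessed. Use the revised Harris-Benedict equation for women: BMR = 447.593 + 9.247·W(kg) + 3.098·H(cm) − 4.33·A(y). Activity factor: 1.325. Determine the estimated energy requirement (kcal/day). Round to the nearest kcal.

1394 kcal/day

Harris-Benedict: BMR = 447.593 + 9.247(46.5) + 3.098(150) − 4.33(67) = 1052.1685 kcal/day.
TEE = BMR × activity factor = 1052.1685 × 1.325 = 1394.1233 kcal/day.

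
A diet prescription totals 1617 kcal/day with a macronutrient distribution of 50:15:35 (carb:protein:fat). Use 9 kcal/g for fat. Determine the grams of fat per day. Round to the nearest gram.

63 g/day

Fat energy = 35% × 1617 = 565.95 kcal.
At 9 kcal/g: 565.95 ÷ 9 = 62.8833 g.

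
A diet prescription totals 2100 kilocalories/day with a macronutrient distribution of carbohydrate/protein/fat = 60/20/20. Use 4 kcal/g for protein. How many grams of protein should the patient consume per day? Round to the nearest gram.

105 g/day

Protein energy = 20% × 2100 = 420 kcal.
At 4 kcal/g: 420 ÷ 4 = 105 g.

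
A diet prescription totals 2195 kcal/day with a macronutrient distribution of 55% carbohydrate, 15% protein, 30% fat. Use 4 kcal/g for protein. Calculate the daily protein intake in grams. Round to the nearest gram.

82 g/day

Protein energy = 15% × 2195 = 329.25 kcal.
At 4 kcal/g: 329.25 ÷ 4 = 82.3125 g.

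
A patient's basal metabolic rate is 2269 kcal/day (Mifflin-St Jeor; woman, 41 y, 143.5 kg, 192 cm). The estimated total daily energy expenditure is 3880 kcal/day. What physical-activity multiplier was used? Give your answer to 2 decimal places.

1.71

Activity factor = TEE ÷ BMR = 3880 ÷ 2269 = 1.71.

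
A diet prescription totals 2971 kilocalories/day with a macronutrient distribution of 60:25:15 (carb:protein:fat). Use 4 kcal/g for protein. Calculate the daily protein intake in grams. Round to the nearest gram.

Protein energy = 25% × 2971 = 742.75 kcal.
At 4 kcal/g: 742.75 ÷ 4 = 185.6875 g.

186 g/day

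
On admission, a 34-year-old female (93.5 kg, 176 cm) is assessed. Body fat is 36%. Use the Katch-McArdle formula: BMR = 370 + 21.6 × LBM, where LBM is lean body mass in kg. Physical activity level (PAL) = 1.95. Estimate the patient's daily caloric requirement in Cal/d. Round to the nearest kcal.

LBM = 93.5 × (1 − 0.36) = 59.84 kg. Katch-McArdle: BMR = 370 + 21.6 × 59.84 = 1662.544 kcal/day.
TEE = BMR × activity factor = 1662.544 × 1.95 = 3241.9608 kcal/day.

3242 Cal/d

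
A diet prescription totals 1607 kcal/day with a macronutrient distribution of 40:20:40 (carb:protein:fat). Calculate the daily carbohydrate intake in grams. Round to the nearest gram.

161 g/day

Carbohydrate energy = 40% × 1607 = 642.8 kcal.
At 4 kcal/g: 642.8 ÷ 4 = 160.7 g.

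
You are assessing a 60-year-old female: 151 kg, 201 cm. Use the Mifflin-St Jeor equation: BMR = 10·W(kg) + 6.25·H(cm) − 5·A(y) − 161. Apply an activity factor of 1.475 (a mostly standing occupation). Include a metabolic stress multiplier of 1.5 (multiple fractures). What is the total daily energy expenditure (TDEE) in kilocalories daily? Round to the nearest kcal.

Mifflin-St Jeor (female): BMR = 10(151) + 6.25(201) − 5(60) − 161 = 1510 + 1256.25 − 300 − 161 = 2305.25 kcal/day.
TEE = BMR × activity factor = 2305.25 × 1.475 = 3400.2438 kcal/day.
Apply stress factor: 3400.2438 × 1.5 = 5100.3656 kcal/day.

5100 kilocalories daily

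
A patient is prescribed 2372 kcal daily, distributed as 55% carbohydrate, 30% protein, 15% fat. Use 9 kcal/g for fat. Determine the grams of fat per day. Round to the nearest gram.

Fat energy = 15% × 2372 = 355.8 kcal.
At 9 kcal/g: 355.8 ÷ 9 = 39.5333 g.

40 g/day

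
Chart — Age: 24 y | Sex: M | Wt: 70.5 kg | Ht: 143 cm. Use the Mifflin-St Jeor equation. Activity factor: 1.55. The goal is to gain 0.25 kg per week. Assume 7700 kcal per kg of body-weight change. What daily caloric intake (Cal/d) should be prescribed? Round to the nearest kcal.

2575 Cal/d

Mifflin-St Jeor (male): BMR = 10(70.5) + 6.25(143) − 5(24) + 5 = 705 + 893.75 − 120 + 5 = 1483.75 kcal/day.
TEE = 1483.75 × 1.55 = 2299.8125 kcal/day.
Required daily surplus = 0.25 × 7700 ÷ 7 = 275 kcal/day.
Target intake = 2299.8125 + 275 = 2574.8125 kcal/day.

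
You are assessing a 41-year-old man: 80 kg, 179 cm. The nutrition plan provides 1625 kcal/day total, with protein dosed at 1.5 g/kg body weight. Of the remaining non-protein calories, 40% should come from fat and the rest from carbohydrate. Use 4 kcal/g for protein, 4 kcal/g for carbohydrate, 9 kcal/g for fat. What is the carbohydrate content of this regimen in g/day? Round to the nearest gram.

Protein = 1.5 × 80 = 120 g → 120 × 4 = 480 kcal.
Non-protein calories = 1625 − 480 = 1145 kcal.
Fat: 40% × 1145 = 458 kcal; carbohydrate: 687 kcal.
Carbohydrate: 687 kcal ÷ 4 kcal/g = 171.75 g.

172 g/day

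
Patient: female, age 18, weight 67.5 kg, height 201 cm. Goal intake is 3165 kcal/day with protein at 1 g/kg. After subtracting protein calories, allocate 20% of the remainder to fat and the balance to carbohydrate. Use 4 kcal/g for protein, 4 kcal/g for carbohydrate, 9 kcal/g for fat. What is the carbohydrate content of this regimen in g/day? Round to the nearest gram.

Protein = 1 × 67.5 = 67.5 g → 67.5 × 4 = 270 kcal.
Non-protein calories = 3165 − 270 = 2895 kcal.
Fat: 20% × 2895 = 579 kcal; carbohydrate: 2316 kcal.
Carbohydrate: 2316 kcal ÷ 4 kcal/g = 579 g.

579 g/day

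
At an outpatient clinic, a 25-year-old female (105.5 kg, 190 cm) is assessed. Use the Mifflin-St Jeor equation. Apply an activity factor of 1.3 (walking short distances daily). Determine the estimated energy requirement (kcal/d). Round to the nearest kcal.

2543 kcal/d

Mifflin-St Jeor (female): BMR = 10(105.5) + 6.25(190) − 5(25) − 161 = 1055 + 1187.5 − 125 − 161 = 1956.5 kcal/day.
TEE = BMR × activity factor = 1956.5 × 1.3 = 2543.45 kcal/day.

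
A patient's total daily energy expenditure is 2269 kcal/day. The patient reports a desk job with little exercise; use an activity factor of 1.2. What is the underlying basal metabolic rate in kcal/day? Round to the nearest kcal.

1891 kcal/day

BMR = TEE ÷ activity factor = 2269 ÷ 1.2 = 1890.8333 kcal/day.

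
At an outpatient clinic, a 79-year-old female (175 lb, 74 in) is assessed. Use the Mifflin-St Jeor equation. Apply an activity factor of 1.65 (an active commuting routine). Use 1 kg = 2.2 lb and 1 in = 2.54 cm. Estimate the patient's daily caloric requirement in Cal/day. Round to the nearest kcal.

2333 Cal/day

Convert to metric: weight = 175 ÷ 2.2 = 79.5455 kg; height = 74 × 2.54 = 187.96 cm.
Mifflin-St Jeor (female): BMR = 10(79.5455) + 6.25(187.96) − 5(79) − 161 = 795.4545 + 1174.75 − 395 − 161 = 1414.2045 kcal/day.
TEE = BMR × activity factor = 1414.2045 × 1.65 = 2333.4375 kcal/day.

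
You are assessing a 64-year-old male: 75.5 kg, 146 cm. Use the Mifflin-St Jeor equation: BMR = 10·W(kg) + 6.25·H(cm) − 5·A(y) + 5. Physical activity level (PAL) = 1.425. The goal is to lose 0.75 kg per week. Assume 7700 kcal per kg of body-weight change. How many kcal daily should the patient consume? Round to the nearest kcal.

1102 kcal daily

Mifflin-St Jeor (male): BMR = 10(75.5) + 6.25(146) − 5(64) + 5 = 755 + 912.5 − 320 + 5 = 1352.5 kcal/day.
TEE = 1352.5 × 1.425 = 1927.3125 kcal/day.
Required daily deficit = 0.75 × 7700 ÷ 7 = 825 kcal/day.
Target intake = 1927.3125 − 825 = 1102.3125 kcal/day.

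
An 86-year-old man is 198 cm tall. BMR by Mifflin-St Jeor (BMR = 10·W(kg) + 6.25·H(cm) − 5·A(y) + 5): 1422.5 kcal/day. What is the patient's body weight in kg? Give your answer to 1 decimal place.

61.0 kg

1422.5 = 10·W + 6.25(198) − 5(86) + 5
10·W = 1422.5 − 812.5 = 610, so W = 61 kg.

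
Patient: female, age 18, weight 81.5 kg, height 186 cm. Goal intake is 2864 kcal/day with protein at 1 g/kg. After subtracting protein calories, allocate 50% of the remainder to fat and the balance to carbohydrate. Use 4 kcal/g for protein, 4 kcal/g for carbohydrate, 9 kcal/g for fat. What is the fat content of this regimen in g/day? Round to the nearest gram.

141 g/day

Protein = 1 × 81.5 = 81.5 g → 81.5 × 4 = 326 kcal.
Non-protein calories = 2864 − 326 = 2538 kcal.
Fat: 50% × 2538 = 1269 kcal; carbohydrate: 1269 kcal.
Fat: 1269 kcal ÷ 9 kcal/g = 141 g.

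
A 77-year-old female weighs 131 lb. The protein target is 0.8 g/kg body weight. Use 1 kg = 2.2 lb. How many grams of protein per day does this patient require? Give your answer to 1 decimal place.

47.6 g/day

Weight in kg = 131 ÷ 2.2 = 59.5455 kg.
Protein = 0.8 g/kg × 59.5455 kg = 47.6364 g/day.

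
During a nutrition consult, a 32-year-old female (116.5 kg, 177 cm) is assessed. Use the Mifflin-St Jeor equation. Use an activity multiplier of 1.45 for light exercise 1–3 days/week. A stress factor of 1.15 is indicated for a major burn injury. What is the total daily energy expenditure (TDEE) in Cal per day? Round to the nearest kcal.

3252 Cal per day

Mifflin-St Jeor (female): BMR = 10(116.5) + 6.25(177) − 5(32) − 161 = 1165 + 1106.25 − 160 − 161 = 1950.25 kcal/day.
TEE = BMR × activity factor = 1950.25 × 1.45 = 2827.8625 kcal/day.
Apply stress factor: 2827.8625 × 1.15 = 3252.0419 kcal/day.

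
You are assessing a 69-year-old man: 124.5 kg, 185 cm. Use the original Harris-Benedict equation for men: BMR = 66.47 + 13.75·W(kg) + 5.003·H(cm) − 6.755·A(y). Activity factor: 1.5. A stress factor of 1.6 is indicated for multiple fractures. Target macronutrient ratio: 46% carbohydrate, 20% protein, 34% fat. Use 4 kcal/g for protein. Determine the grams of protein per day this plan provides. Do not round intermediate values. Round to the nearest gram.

269 g/day

Harris-Benedict: BMR = 66.47 + 13.75(124.5) + 5.003(185) − 6.755(69) = 2237.805 kcal/day.
TEE = 2237.805 × 1.5 = 3356.7075 kcal/day.
With stress factor 1.6: 3356.7075 × 1.6 = 5370.732 kcal/day.
Protein energy = 20% × 5370.732 = 1074.1464 kcal.
Protein = 1074.1464 ÷ 4 kcal/g = 268.5366 g.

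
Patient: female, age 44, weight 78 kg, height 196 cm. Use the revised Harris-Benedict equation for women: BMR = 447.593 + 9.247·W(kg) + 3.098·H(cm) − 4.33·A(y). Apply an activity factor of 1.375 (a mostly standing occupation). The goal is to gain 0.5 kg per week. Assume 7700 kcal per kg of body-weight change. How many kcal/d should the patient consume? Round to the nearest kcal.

Harris-Benedict: BMR = 447.593 + 9.247(78) + 3.098(196) − 4.33(44) = 1585.547 kcal/day.
TEE = 1585.547 × 1.375 = 2180.1271 kcal/day.
Required daily surplus = 0.5 × 7700 ÷ 7 = 550 kcal/day.
Target intake = 2180.1271 + 550 = 2730.1271 kcal/day.

2730 kcal/d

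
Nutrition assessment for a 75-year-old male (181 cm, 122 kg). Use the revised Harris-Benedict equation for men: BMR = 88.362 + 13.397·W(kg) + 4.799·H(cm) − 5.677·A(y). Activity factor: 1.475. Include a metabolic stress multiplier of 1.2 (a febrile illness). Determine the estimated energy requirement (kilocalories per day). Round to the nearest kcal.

Harris-Benedict: BMR = 88.362 + 13.397(122) + 4.799(181) − 5.677(75) = 2165.64 kcal/day.
TEE = BMR × activity factor = 2165.64 × 1.475 = 3194.319 kcal/day.
Apply stress factor: 3194.319 × 1.2 = 3833.1828 kcal/day.

3833 kilocalories per day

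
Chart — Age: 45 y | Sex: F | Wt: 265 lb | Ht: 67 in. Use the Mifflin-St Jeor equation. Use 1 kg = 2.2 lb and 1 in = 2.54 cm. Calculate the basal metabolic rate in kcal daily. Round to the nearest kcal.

1882 kcal daily

Convert to metric: weight = 265 ÷ 2.2 = 120.4545 kg; height = 67 × 2.54 = 170.18 cm.
Mifflin-St Jeor (female): BMR = 10(120.4545) + 6.25(170.18) − 5(45) − 161 = 1204.5455 + 1063.625 − 225 − 161 = 1882.1705 kcal/day.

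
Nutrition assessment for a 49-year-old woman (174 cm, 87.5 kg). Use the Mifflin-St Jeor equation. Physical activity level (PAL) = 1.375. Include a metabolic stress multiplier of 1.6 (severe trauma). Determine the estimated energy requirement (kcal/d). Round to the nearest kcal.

3424 kcal/d

Mifflin-St Jeor (female): BMR = 10(87.5) + 6.25(174) − 5(49) − 161 = 875 + 1087.5 − 245 − 161 = 1556.5 kcal/day.
TEE = BMR × activity factor = 1556.5 × 1.375 = 2140.1875 kcal/day.
Apply stress factor: 2140.1875 × 1.6 = 3424.3 kcal/day.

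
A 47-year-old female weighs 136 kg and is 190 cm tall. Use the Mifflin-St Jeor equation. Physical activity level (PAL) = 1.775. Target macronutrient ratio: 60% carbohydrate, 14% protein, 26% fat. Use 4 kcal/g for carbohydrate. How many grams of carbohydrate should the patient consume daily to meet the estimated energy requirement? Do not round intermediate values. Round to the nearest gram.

Mifflin-St Jeor (female): BMR = 10(136) + 6.25(190) − 5(47) − 161 = 1360 + 1187.5 − 235 − 161 = 2151.5 kcal/day.
TEE = 2151.5 × 1.775 = 3818.9125 kcal/day.
Carbohydrate energy = 60% × 3818.9125 = 2291.3475 kcal.
Carbohydrate = 2291.3475 ÷ 4 kcal/g = 572.8369 g.

573 g/day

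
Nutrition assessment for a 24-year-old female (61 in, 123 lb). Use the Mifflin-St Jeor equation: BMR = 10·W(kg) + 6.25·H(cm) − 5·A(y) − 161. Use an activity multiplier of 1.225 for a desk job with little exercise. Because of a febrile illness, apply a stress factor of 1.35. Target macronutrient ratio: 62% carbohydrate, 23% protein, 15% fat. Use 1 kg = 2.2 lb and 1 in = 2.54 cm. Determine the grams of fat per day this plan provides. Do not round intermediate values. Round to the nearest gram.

Convert to metric: weight = 123 ÷ 2.2 = 55.9091 kg; height = 61 × 2.54 = 154.94 cm.
Mifflin-St Jeor (female): BMR = 10(55.9091) + 6.25(154.94) − 5(24) − 161 = 559.0909 + 968.375 − 120 − 161 = 1246.4659 kcal/day.
TEE = 1246.4659 × 1.225 = 1526.9207 kcal/day.
With stress factor 1.35: 1526.9207 × 1.35 = 2061.343 kcal/day.
Fat energy = 15% × 2061.343 = 309.2014 kcal.
Fat = 309.2014 ÷ 9 kcal/g = 34.3557 g.

34 g/day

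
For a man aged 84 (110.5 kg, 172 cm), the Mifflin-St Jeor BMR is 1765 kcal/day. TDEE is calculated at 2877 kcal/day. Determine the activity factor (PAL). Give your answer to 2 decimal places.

Activity factor = TEE ÷ BMR = 2877 ÷ 1765 = 1.63.

1.63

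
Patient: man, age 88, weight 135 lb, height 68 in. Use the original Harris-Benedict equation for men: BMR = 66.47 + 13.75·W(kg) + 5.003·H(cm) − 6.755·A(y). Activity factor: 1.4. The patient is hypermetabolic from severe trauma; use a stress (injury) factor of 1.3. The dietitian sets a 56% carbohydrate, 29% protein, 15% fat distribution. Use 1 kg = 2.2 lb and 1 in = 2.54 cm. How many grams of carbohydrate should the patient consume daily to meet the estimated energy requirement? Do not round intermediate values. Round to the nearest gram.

301 g/day

Convert to metric: weight = 135 ÷ 2.2 = 61.3636 kg; height = 68 × 2.54 = 172.72 cm.
Harris-Benedict: BMR = 66.47 + 13.75(61.3636) + 5.003(172.72) − 6.755(88) = 1179.8982 kcal/day.
TEE = 1179.8982 × 1.4 = 1651.8574 kcal/day.
With stress factor 1.3: 1651.8574 × 1.3 = 2147.4147 kcal/day.
Carbohydrate energy = 56% × 2147.4147 = 1202.5522 kcal.
Carbohydrate = 1202.5522 ÷ 4 kcal/g = 300.6381 g.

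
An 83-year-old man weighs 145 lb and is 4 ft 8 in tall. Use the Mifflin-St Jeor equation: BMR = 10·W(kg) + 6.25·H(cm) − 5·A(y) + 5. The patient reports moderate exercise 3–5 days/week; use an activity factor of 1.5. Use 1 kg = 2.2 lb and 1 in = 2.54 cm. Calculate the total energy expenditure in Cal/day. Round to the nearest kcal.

1707 Cal/day

Convert to metric: weight = 145 ÷ 2.2 = 65.9091 kg; height = (4×12 + 8) × 2.54 = 56 × 2.54 = 142.24 cm.
Mifflin-St Jeor (male): BMR = 10(65.9091) + 6.25(142.24) − 5(83) + 5 = 659.0909 + 889 − 415 + 5 = 1138.0909 kcal/day.
TEE = BMR × activity factor = 1138.0909 × 1.5 = 1707.1364 kcal/day.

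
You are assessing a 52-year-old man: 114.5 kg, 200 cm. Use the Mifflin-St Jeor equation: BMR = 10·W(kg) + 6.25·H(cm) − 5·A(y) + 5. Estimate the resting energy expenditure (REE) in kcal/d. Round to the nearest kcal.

2140 kcal/d

Mifflin-St Jeor (male): BMR = 10(114.5) + 6.25(200) − 5(52) + 5 = 1145 + 1250 − 260 + 5 = 2140 kcal/day.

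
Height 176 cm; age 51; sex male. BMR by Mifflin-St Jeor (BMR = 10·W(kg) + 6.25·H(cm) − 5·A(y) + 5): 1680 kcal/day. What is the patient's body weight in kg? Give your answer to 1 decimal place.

83.0 kg

1680 = 10·W + 6.25(176) − 5(51) + 5
10·W = 1680 − 850 = 830, so W = 83 kg.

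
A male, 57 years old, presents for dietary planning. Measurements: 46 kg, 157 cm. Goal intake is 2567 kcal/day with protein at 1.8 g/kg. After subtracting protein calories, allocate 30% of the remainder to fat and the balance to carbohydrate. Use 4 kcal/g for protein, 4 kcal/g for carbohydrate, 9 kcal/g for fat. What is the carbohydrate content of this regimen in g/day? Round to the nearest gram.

391 g/day

Protein = 1.8 × 46 = 82.8 g → 82.8 × 4 = 331.2 kcal.
Non-protein calories = 2567 − 331.2 = 2235.8 kcal.
Fat: 30% × 2235.8 = 670.74 kcal; carbohydrate: 1565.06 kcal.
Carbohydrate: 1565.06 kcal ÷ 4 kcal/g = 391.265 g.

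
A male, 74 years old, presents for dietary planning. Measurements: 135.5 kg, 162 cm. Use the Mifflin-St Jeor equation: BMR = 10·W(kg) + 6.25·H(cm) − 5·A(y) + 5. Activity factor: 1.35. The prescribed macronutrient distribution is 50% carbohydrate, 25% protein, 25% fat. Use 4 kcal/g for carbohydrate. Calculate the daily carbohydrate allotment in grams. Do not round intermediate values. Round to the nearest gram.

338 g/day

Mifflin-St Jeor (male): BMR = 10(135.5) + 6.25(162) − 5(74) + 5 = 1355 + 1012.5 − 370 + 5 = 2002.5 kcal/day.
TEE = 2002.5 × 1.35 = 2703.375 kcal/day.
Carbohydrate energy = 50% × 2703.375 = 1351.6875 kcal.
Carbohydrate = 1351.6875 ÷ 4 kcal/g = 337.9219 g.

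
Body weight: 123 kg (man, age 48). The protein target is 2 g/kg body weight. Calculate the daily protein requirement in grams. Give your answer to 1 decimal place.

Protein = 2 g/kg × 123 kg = 246 g/day.

246.0 g/day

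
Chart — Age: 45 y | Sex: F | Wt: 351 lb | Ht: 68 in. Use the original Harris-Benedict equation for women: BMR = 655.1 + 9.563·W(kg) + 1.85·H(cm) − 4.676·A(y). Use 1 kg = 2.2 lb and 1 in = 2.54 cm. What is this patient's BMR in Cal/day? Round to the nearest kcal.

2290 Cal/day

Convert to metric: weight = 351 ÷ 2.2 = 159.5455 kg; height = 68 × 2.54 = 172.72 cm.
Harris-Benedict: BMR = 655.1 + 9.563(159.5455) + 1.85(172.72) − 4.676(45) = 2289.9452 kcal/day.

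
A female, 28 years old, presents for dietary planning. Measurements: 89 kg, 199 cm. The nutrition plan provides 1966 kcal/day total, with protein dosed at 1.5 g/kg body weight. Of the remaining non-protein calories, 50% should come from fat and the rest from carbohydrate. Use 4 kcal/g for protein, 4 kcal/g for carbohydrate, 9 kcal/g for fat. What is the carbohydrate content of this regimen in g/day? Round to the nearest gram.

179 g/day

Protein = 1.5 × 89 = 133.5 g → 133.5 × 4 = 534 kcal.
Non-protein calories = 1966 − 534 = 1432 kcal.
Fat: 50% × 1432 = 716 kcal; carbohydrate: 716 kcal.
Carbohydrate: 716 kcal ÷ 4 kcal/g = 179 g.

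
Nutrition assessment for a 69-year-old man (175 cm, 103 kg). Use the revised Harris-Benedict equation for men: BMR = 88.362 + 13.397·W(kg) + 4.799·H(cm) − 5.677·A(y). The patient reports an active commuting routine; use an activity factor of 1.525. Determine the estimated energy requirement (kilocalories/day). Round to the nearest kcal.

Harris-Benedict: BMR = 88.362 + 13.397(103) + 4.799(175) − 5.677(69) = 1916.365 kcal/day.
TEE = BMR × activity factor = 1916.365 × 1.525 = 2922.4566 kcal/day.

2922 kilocalories/day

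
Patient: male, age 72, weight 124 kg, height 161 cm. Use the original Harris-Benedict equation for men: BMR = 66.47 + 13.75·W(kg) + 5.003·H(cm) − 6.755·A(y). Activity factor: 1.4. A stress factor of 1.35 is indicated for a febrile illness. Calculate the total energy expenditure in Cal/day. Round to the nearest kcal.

Harris-Benedict: BMR = 66.47 + 13.75(124) + 5.003(161) − 6.755(72) = 2090.593 kcal/day.
TEE = BMR × activity factor = 2090.593 × 1.4 = 2926.8302 kcal/day.
Apply stress factor: 2926.8302 × 1.35 = 3951.2208 kcal/day.

3951 Cal/day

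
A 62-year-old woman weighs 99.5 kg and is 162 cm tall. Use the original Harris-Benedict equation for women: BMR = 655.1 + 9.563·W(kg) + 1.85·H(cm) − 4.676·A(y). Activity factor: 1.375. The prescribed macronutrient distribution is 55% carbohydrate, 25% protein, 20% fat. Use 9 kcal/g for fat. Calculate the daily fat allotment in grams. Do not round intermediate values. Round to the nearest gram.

49 g/day

Harris-Benedict: BMR = 655.1 + 9.563(99.5) + 1.85(162) − 4.676(62) = 1616.4065 kcal/day.
TEE = 1616.4065 × 1.375 = 2222.5589 kcal/day.
Fat energy = 20% × 2222.5589 = 444.5118 kcal.
Fat = 444.5118 ÷ 9 kcal/g = 49.3902 g.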